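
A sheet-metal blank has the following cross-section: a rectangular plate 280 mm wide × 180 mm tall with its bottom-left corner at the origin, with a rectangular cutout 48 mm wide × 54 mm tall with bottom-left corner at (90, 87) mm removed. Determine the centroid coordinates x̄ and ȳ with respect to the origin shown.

x̄ = 141.41 mm, ȳ = 88.70 mm

Part | A | x̄ᵢ | ȳᵢ | A·x̄ᵢ | A·ȳᵢ
plate | 50400.00 | 140.00 | 90.00 | 7056000.00 | 4536000.00
hole | -2592.00 | 114.00 | 114.00 | -295488.00 | -295488.00
Σ | 47808.00 |  |  | 6760512.00 | 4240512.00
x̄ = 6760512.00 / 47808.00 = 141.41 mm
ȳ = 4240512.00 / 47808.00 = 88.70 mm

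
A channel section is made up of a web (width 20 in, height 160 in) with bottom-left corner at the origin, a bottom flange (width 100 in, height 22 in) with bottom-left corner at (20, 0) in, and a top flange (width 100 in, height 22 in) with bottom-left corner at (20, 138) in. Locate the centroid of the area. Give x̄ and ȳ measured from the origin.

x̄ = 44.74 in, ȳ = 80.00 in

web: A = 20 × 160 = 3200.00, centroid at (10.00, 80.00).
bottom flange: A = 100 × 22 = 2200.00, centroid at (70.00, 11.00).
top flange: A = 100 × 22 = 2200.00, centroid at (70.00, 149.00).
ΣA = 7600.00 in²
ΣAx̄ = (3200.00)(10.00) + (2200.00)(70.00) + (2200.00)(70.00) = 340000.00 in³
ΣAȳ = (3200.00)(80.00) + (2200.00)(11.00) + (2200.00)(149.00) = 608000.00 in³
x̄ = 340000.00 / 7600.00 = 44.74 in
ȳ = 608000.00 / 7600.00 = 80.00 in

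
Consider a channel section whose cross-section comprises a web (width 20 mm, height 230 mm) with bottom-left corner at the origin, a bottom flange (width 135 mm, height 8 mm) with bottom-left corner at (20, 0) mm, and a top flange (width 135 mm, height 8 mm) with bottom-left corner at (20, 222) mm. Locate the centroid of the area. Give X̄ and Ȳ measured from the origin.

web: A = 20 × 230 = 4600.00, centroid at (10.00, 115.00).
bottom flange: A = 135 × 8 = 1080.00, centroid at (87.50, 4.00).
top flange: A = 135 × 8 = 1080.00, centroid at (87.50, 226.00).
ΣA = 6760.00 mm²
ΣAX̄ = (4600.00)(10.00) + (1080.00)(87.50) + (1080.00)(87.50) = 235000.00 mm³
ΣAȲ = (4600.00)(115.00) + (1080.00)(4.00) + (1080.00)(226.00) = 777400.00 mm³
X̄ = 235000.00 / 6760.00 = 34.76 mm
Ȳ = 777400.00 / 6760.00 = 115.00 mm

X̄ = 34.76 mm, Ȳ = 115.00 mm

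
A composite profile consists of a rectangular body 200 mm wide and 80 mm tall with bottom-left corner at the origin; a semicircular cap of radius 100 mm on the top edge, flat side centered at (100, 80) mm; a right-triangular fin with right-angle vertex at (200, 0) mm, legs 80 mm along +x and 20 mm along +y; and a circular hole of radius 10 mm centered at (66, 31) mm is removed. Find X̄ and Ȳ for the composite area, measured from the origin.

X̄ = 103.48 mm, Ȳ = 79.48 mm

rectangular body: A = 200 × 80 = 16000.00, centroid at (100.00, 40.00).
semicircular top: A = ½π·100² = 15707.96, centroid at (100.00, 122.44).
triangular fin: A = ½·80·20 = 800.00, centroid at (226.67, 6.67).
hole: A = −π·10² = -314.16, centroid at (66.00, 31.00).
ΣA = 32193.80 mm²
ΣAX̄ = (16000.00)(100.00) + (15707.96)(100.00) + (800.00)(226.67) + (-314.16)(66.00) = 3331395.15 mm³
ΣAȲ = (16000.00)(40.00) + (15707.96)(122.44) + (800.00)(6.67) + (-314.16)(31.00) = 2558898.12 mm³
X̄ = 3331395.15 / 32193.80 = 103.48 mm
Ȳ = 2558898.12 / 32193.80 = 79.48 mm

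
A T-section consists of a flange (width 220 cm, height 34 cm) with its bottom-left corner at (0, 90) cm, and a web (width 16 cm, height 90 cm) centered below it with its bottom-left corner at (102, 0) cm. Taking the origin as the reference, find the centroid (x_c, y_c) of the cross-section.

x_c = 110.00 cm, y_c = 96.99 cm

Part | A | x̄ᵢ | ȳᵢ | A·x̄ᵢ | A·ȳᵢ
web | 1440.00 | 110.00 | 45.00 | 158400.00 | 64800.00
flange | 7480.00 | 110.00 | 107.00 | 822800.00 | 800360.00
Σ | 8920.00 |  |  | 981200.00 | 865160.00
x_c = 981200.00 / 8920.00 = 110.00 cm
y_c = 865160.00 / 8920.00 = 96.99 cm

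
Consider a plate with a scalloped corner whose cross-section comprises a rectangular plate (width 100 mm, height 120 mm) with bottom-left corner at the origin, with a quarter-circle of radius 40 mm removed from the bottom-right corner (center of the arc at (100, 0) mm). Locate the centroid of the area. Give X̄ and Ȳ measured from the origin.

plate: A = 100 × 120 = 12000.00, centroid at (50.00, 60.00).
removed quarter-circle: A = −¼π·40² = -1256.64, centroid at (83.02, 16.98).
ΣA = 10743.36 mm², ΣAX̄ = 495669.63 mm³, ΣAȲ = 698666.67 mm³.
X̄ = 495669.63/10743.36 = 46.14 mm; Ȳ = 698666.67/10743.36 = 65.03 mm.

X̄ = 46.14 mm, Ȳ = 65.03 mm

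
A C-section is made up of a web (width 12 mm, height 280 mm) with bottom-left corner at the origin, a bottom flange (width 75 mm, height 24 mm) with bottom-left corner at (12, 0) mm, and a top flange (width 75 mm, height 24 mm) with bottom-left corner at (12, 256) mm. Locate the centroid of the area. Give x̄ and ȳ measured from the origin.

x̄ = 28.50 mm, ȳ = 140.00 mm

web: A = 12 × 280 = 3360.00, centroid at (6.00, 140.00).
bottom flange: A = 75 × 24 = 1800.00, centroid at (49.50, 12.00).
top flange: A = 75 × 24 = 1800.00, centroid at (49.50, 268.00).
ΣA = 6960.00 mm², ΣAx̄ = 198360.00 mm³, ΣAȳ = 974400.00 mm³.
x̄ = 198360.00/6960.00 = 28.50 mm; ȳ = 974400.00/6960.00 = 140.00 mm.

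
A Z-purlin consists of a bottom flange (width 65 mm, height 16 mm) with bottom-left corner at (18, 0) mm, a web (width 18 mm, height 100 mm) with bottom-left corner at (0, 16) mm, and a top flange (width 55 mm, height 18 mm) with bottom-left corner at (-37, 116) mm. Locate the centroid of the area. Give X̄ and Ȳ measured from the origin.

X̄ = 15.49 mm, Ȳ = 65.50 mm

Part | A | x̄ᵢ | ȳᵢ | A·x̄ᵢ | A·ȳᵢ
bottom flange | 1040.00 | 50.50 | 8.00 | 52520.00 | 8320.00
web | 1800.00 | 9.00 | 66.00 | 16200.00 | 118800.00
top flange | 990.00 | -9.50 | 125.00 | -9405.00 | 123750.00
Σ | 3830.00 |  |  | 59315.00 | 250870.00
X̄ = 59315.00 / 3830.00 = 15.49 mm
Ȳ = 250870.00 / 3830.00 = 65.50 mm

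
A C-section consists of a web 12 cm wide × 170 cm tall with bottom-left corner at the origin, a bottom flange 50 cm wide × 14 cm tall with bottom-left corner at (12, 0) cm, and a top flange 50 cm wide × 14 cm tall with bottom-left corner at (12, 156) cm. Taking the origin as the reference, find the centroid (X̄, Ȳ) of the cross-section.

web: A = 12 × 170 = 2040.00, centroid at (6.00, 85.00).
bottom flange: A = 50 × 14 = 700.00, centroid at (37.00, 7.00).
top flange: A = 50 × 14 = 700.00, centroid at (37.00, 163.00).
ΣA = 3440.00 cm²
ΣAX̄ = (2040.00)(6.00) + (700.00)(37.00) + (700.00)(37.00) = 64040.00 cm³
ΣAȲ = (2040.00)(85.00) + (700.00)(7.00) + (700.00)(163.00) = 292400.00 cm³
X̄ = 64040.00 / 3440.00 = 18.62 cm
Ȳ = 292400.00 / 3440.00 = 85.00 cm

X̄ = 18.62 cm, Ȳ = 85.00 cm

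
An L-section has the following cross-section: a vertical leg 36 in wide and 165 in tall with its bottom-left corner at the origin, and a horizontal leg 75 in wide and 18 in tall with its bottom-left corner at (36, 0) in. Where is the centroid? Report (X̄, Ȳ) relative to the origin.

vertical leg: A = 36 × 165 = 5940.00, centroid at (18.00, 82.50).
horizontal leg: A = 75 × 18 = 1350.00, centroid at (73.50, 9.00).
ΣA = 7290.00 in²
ΣAX̄ = (5940.00)(18.00) + (1350.00)(73.50) = 206145.00 in³
ΣAȲ = (5940.00)(82.50) + (1350.00)(9.00) = 502200.00 in³
X̄ = 206145.00 / 7290.00 = 28.28 in
Ȳ = 502200.00 / 7290.00 = 68.89 in

X̄ = 28.28 in, Ȳ = 68.89 in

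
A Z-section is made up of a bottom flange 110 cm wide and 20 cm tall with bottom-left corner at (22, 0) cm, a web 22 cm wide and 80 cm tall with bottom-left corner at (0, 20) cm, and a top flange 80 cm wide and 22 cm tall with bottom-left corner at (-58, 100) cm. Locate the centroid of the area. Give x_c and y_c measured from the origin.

Part | A | x̄ᵢ | ȳᵢ | A·x̄ᵢ | A·ȳᵢ
bottom flange | 2200.00 | 77.00 | 10.00 | 169400.00 | 22000.00
web | 1760.00 | 11.00 | 60.00 | 19360.00 | 105600.00
top flange | 1760.00 | -18.00 | 111.00 | -31680.00 | 195360.00
Σ | 5720.00 |  |  | 157080.00 | 322960.00
x_c = 157080.00 / 5720.00 = 27.46 cm
y_c = 322960.00 / 5720.00 = 56.46 cm

x_c = 27.46 cm, y_c = 56.46 cm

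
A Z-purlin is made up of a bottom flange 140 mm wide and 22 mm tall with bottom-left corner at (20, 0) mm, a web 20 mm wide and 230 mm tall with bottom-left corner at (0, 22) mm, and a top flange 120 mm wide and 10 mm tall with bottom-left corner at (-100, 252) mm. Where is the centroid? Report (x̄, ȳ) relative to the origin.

Part | A | x̄ᵢ | ȳᵢ | A·x̄ᵢ | A·ȳᵢ
bottom flange | 3080.00 | 90.00 | 11.00 | 277200.00 | 33880.00
web | 4600.00 | 10.00 | 137.00 | 46000.00 | 630200.00
top flange | 1200.00 | -40.00 | 257.00 | -48000.00 | 308400.00
Σ | 8880.00 |  |  | 275200.00 | 972480.00
x̄ = 275200.00 / 8880.00 = 30.99 mm
ȳ = 972480.00 / 8880.00 = 109.51 mm

x̄ = 30.99 mm, ȳ = 109.51 mm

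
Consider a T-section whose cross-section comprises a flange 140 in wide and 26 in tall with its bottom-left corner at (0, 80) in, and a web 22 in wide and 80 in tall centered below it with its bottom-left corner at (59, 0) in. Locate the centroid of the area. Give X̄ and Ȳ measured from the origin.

web: A = 22 × 80 = 1760.00, centroid at (70.00, 40.00).
flange: A = 140 × 26 = 3640.00, centroid at (70.00, 93.00).
ΣA = 5400.00 in², ΣAX̄ = 378000.00 in³, ΣAȲ = 408920.00 in³.
X̄ = 378000.00/5400.00 = 70.00 in; Ȳ = 408920.00/5400.00 = 75.73 in.

X̄ = 70.00 in, Ȳ = 75.73 in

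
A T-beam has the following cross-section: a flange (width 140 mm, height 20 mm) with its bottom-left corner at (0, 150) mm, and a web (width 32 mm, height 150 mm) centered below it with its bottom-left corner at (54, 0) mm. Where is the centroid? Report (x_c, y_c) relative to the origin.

x_c = 70.00 mm, y_c = 106.32 mm

Part | A | x̄ᵢ | ȳᵢ | A·x̄ᵢ | A·ȳᵢ
web | 4800.00 | 70.00 | 75.00 | 336000.00 | 360000.00
flange | 2800.00 | 70.00 | 160.00 | 196000.00 | 448000.00
Σ | 7600.00 |  |  | 532000.00 | 808000.00
x_c = 532000.00 / 7600.00 = 70.00 mm
y_c = 808000.00 / 7600.00 = 106.32 mm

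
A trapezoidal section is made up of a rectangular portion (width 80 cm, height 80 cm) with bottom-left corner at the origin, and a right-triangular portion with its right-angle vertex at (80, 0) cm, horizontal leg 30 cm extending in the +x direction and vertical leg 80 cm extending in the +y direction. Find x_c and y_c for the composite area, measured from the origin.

x_c = 47.89 cm, y_c = 37.89 cm

rectangular portion: A = 80 × 80 = 6400.00, centroid at (40.00, 40.00).
triangular portion: A = ½·30·80 = 1200.00, centroid at (90.00, 26.67).
ΣA = 7600.00 cm²
ΣAx_c = (6400.00)(40.00) + (1200.00)(90.00) = 364000.00 cm³
ΣAy_c = (6400.00)(40.00) + (1200.00)(26.67) = 288000.00 cm³
x_c = 364000.00 / 7600.00 = 47.89 cm
y_c = 288000.00 / 7600.00 = 37.89 cm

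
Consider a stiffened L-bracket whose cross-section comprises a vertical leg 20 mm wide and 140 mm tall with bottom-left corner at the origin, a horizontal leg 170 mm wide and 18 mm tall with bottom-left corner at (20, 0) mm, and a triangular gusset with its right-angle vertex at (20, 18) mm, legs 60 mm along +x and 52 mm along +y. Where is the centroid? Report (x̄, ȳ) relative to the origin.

vertical leg: A = 20 × 140 = 2800.00, centroid at (10.00, 70.00).
horizontal leg: A = 170 × 18 = 3060.00, centroid at (105.00, 9.00).
gusset: A = ½·60·52 = 1560.00, centroid at (40.00, 35.33).
ΣA = 7420.00 mm²
ΣAx̄ = (2800.00)(10.00) + (3060.00)(105.00) + (1560.00)(40.00) = 411700.00 mm³
ΣAȳ = (2800.00)(70.00) + (3060.00)(9.00) + (1560.00)(35.33) = 278660.00 mm³
x̄ = 411700.00 / 7420.00 = 55.49 mm
ȳ = 278660.00 / 7420.00 = 37.56 mm

x̄ = 55.49 mm, ȳ = 37.56 mm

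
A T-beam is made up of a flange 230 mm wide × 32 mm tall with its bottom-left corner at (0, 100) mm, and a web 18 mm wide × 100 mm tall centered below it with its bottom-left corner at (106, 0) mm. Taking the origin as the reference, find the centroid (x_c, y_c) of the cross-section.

x_c = 115.00 mm, y_c = 103.03 mm

web: A = 18 × 100 = 1800.00, centroid at (115.00, 50.00).
flange: A = 230 × 32 = 7360.00, centroid at (115.00, 116.00).
ΣA = 9160.00 mm²
ΣAx_c = (1800.00)(115.00) + (7360.00)(115.00) = 1053400.00 mm³
ΣAy_c = (1800.00)(50.00) + (7360.00)(116.00) = 943760.00 mm³
x_c = 1053400.00 / 9160.00 = 115.00 mm
y_c = 943760.00 / 9160.00 = 103.03 mm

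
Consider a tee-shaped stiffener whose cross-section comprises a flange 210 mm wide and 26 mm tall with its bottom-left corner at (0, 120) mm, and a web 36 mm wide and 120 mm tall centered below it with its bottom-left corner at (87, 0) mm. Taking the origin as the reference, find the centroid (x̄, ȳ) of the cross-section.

x̄ = 105.00 mm, ȳ = 100.75 mm

Part | A | x̄ᵢ | ȳᵢ | A·x̄ᵢ | A·ȳᵢ
web | 4320.00 | 105.00 | 60.00 | 453600.00 | 259200.00
flange | 5460.00 | 105.00 | 133.00 | 573300.00 | 726180.00
Σ | 9780.00 |  |  | 1026900.00 | 985380.00
x̄ = 1026900.00 / 9780.00 = 105.00 mm
ȳ = 985380.00 / 9780.00 = 100.75 mm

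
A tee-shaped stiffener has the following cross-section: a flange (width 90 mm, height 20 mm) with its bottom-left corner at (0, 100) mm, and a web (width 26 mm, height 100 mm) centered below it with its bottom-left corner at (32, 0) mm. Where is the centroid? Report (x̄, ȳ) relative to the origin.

Part | A | x̄ᵢ | ȳᵢ | A·x̄ᵢ | A·ȳᵢ
web | 2600.00 | 45.00 | 50.00 | 117000.00 | 130000.00
flange | 1800.00 | 45.00 | 110.00 | 81000.00 | 198000.00
Σ | 4400.00 |  |  | 198000.00 | 328000.00
x̄ = 198000.00 / 4400.00 = 45.00 mm
ȳ = 328000.00 / 4400.00 = 74.55 mm

x̄ = 45.00 mm, ȳ = 74.55 mm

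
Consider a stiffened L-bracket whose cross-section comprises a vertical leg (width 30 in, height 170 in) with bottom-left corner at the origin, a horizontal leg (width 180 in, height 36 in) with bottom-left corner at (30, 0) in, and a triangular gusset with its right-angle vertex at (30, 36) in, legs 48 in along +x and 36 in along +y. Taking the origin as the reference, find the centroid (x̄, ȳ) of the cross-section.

x̄ = 71.83 in, ȳ = 47.54 in

Part | A | x̄ᵢ | ȳᵢ | A·x̄ᵢ | A·ȳᵢ
vertical leg | 5100.00 | 15.00 | 85.00 | 76500.00 | 433500.00
horizontal leg | 6480.00 | 120.00 | 18.00 | 777600.00 | 116640.00
gusset | 864.00 | 46.00 | 48.00 | 39744.00 | 41472.00
Σ | 12444.00 |  |  | 893844.00 | 591612.00
x̄ = 893844.00 / 12444.00 = 71.83 in
ȳ = 591612.00 / 12444.00 = 47.54 in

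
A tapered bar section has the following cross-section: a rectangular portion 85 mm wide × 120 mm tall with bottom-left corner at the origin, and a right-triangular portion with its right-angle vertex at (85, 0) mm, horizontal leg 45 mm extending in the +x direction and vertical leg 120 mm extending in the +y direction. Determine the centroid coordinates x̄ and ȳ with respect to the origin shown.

x̄ = 54.53 mm, ȳ = 55.81 mm

rectangular portion: A = 85 × 120 = 10200.00, centroid at (42.50, 60.00).
triangular portion: A = ½·45·120 = 2700.00, centroid at (100.00, 40.00).
ΣA = 12900.00 mm²
ΣAx̄ = (10200.00)(42.50) + (2700.00)(100.00) = 703500.00 mm³
ΣAȳ = (10200.00)(60.00) + (2700.00)(40.00) = 720000.00 mm³
x̄ = 703500.00 / 12900.00 = 54.53 mm
ȳ = 720000.00 / 12900.00 = 55.81 mm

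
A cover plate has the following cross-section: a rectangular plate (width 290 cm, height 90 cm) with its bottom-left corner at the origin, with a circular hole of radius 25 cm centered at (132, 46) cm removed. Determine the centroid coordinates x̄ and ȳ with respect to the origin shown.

plate: A = 290 × 90 = 26100.00, centroid at (145.00, 45.00).
hole: A = −π·25² = -1963.50, centroid at (132.00, 46.00).
ΣA = 24136.50 cm², ΣAx̄ = 3525318.61 cm³, ΣAȳ = 1084179.21 cm³.
x̄ = 3525318.61/24136.50 = 146.06 cm; ȳ = 1084179.21/24136.50 = 44.92 cm.

x̄ = 146.06 cm, ȳ = 44.92 cm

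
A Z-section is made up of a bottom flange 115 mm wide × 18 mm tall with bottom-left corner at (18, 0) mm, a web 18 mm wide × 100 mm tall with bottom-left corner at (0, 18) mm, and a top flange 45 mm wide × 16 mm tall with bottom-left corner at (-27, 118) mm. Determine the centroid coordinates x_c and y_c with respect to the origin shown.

bottom flange: A = 115 × 18 = 2070.00, centroid at (75.50, 9.00).
web: A = 18 × 100 = 1800.00, centroid at (9.00, 68.00).
top flange: A = 45 × 16 = 720.00, centroid at (-4.50, 126.00).
ΣA = 4590.00 mm²
ΣAx_c = (2070.00)(75.50) + (1800.00)(9.00) + (720.00)(-4.50) = 169245.00 mm³
ΣAy_c = (2070.00)(9.00) + (1800.00)(68.00) + (720.00)(126.00) = 231750.00 mm³
x_c = 169245.00 / 4590.00 = 36.87 mm
y_c = 231750.00 / 4590.00 = 50.49 mm

x_c = 36.87 mm, y_c = 50.49 mm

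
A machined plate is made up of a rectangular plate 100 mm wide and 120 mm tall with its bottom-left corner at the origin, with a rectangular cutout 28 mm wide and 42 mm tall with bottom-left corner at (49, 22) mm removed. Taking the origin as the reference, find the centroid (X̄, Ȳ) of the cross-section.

X̄ = 48.59 mm, Ȳ = 61.85 mm

plate: A = 100 × 120 = 12000.00, centroid at (50.00, 60.00).
hole: A = −(28 × 42) = -1176.00, centroid at (63.00, 43.00).
ΣA = 10824.00 mm²
ΣAX̄ = (12000.00)(50.00) + (-1176.00)(63.00) = 525912.00 mm³
ΣAȲ = (12000.00)(60.00) + (-1176.00)(43.00) = 669432.00 mm³
X̄ = 525912.00 / 10824.00 = 48.59 mm
Ȳ = 669432.00 / 10824.00 = 61.85 mm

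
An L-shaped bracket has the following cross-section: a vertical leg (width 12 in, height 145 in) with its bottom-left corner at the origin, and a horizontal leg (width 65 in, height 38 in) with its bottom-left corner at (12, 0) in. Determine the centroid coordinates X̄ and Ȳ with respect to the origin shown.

vertical leg: A = 12 × 145 = 1740.00, centroid at (6.00, 72.50).
horizontal leg: A = 65 × 38 = 2470.00, centroid at (44.50, 19.00).
ΣA = 4210.00 in²
ΣAX̄ = (1740.00)(6.00) + (2470.00)(44.50) = 120355.00 in³
ΣAȲ = (1740.00)(72.50) + (2470.00)(19.00) = 173080.00 in³
X̄ = 120355.00 / 4210.00 = 28.59 in
Ȳ = 173080.00 / 4210.00 = 41.11 in

X̄ = 28.59 in, Ȳ = 41.11 in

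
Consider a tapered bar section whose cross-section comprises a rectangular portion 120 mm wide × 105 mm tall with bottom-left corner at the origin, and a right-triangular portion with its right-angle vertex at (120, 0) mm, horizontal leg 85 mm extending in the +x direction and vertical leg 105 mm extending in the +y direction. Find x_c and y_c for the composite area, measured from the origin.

rectangular portion: A = 120 × 105 = 12600.00, centroid at (60.00, 52.50).
triangular portion: A = ½·85·105 = 4462.50, centroid at (148.33, 35.00).
ΣA = 17062.50 mm²
ΣAx_c = (12600.00)(60.00) + (4462.50)(148.33) = 1417937.50 mm³
ΣAy_c = (12600.00)(52.50) + (4462.50)(35.00) = 817687.50 mm³
x_c = 1417937.50 / 17062.50 = 83.10 mm
y_c = 817687.50 / 17062.50 = 47.92 mm

x_c = 83.10 mm, y_c = 47.92 mm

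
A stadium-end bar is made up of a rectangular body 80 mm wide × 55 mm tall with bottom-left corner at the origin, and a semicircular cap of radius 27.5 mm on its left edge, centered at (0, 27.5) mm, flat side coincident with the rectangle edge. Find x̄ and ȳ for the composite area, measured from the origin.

x̄ = 29.02 mm, ȳ = 27.50 mm

rectangular body: A = 80 × 55 = 4400.00, centroid at (40.00, 27.50).
semicircular end: A = ½π·27.5² = 1187.91, centroid at (-11.67, 27.50).
ΣA = 5587.91 mm²
ΣAx̄ = (4400.00)(40.00) + (1187.91)(-11.67) = 162135.42 mm³
ΣAȳ = (4400.00)(27.50) + (1187.91)(27.50) = 153667.65 mm³
x̄ = 162135.42 / 5587.91 = 29.02 mm
ȳ = 153667.65 / 5587.91 = 27.50 mm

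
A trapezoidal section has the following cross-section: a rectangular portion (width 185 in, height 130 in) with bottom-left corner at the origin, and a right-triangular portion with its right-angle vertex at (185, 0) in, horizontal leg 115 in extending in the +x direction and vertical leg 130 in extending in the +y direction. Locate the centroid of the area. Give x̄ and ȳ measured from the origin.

rectangular portion: A = 185 × 130 = 24050.00, centroid at (92.50, 65.00).
triangular portion: A = ½·115·130 = 7475.00, centroid at (223.33, 43.33).
ΣA = 31525.00 in²
ΣAx̄ = (24050.00)(92.50) + (7475.00)(223.33) = 3894041.67 in³
ΣAȳ = (24050.00)(65.00) + (7475.00)(43.33) = 1887166.67 in³
x̄ = 3894041.67 / 31525.00 = 123.52 in
ȳ = 1887166.67 / 31525.00 = 59.86 in

x̄ = 123.52 in, ȳ = 59.86 in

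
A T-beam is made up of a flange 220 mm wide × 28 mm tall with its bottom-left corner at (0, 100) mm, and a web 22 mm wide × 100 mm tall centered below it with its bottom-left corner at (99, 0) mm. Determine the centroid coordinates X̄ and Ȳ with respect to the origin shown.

web: A = 22 × 100 = 2200.00, centroid at (110.00, 50.00).
flange: A = 220 × 28 = 6160.00, centroid at (110.00, 114.00).
ΣA = 8360.00 mm²
ΣAX̄ = (2200.00)(110.00) + (6160.00)(110.00) = 919600.00 mm³
ΣAȲ = (2200.00)(50.00) + (6160.00)(114.00) = 812240.00 mm³
X̄ = 919600.00 / 8360.00 = 110.00 mm
Ȳ = 812240.00 / 8360.00 = 97.16 mm

X̄ = 110.00 mm, Ȳ = 97.16 mm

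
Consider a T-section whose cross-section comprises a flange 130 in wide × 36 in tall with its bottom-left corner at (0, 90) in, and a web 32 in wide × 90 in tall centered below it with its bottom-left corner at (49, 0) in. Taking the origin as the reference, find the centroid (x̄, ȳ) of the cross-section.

Part | A | x̄ᵢ | ȳᵢ | A·x̄ᵢ | A·ȳᵢ
web | 2880.00 | 65.00 | 45.00 | 187200.00 | 129600.00
flange | 4680.00 | 65.00 | 108.00 | 304200.00 | 505440.00
Σ | 7560.00 |  |  | 491400.00 | 635040.00
x̄ = 491400.00 / 7560.00 = 65.00 in
ȳ = 635040.00 / 7560.00 = 84.00 in

x̄ = 65.00 in, ȳ = 84.00 in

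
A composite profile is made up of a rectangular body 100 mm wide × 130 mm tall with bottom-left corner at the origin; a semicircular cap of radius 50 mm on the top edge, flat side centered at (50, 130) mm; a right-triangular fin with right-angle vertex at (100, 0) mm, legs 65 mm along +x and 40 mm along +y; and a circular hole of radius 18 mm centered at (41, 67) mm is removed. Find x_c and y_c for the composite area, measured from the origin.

rectangular body: A = 100 × 130 = 13000.00, centroid at (50.00, 65.00).
semicircular top: A = ½π·50² = 3926.99, centroid at (50.00, 151.22).
triangular fin: A = ½·65·40 = 1300.00, centroid at (121.67, 13.33).
hole: A = −π·18² = -1017.88, centroid at (41.00, 67.00).
ΣA = 17209.11 mm²
ΣAx_c = (13000.00)(50.00) + (3926.99)(50.00) + (1300.00)(121.67) + (-1017.88)(41.00) = 962783.29 mm³
ΣAy_c = (13000.00)(65.00) + (3926.99)(151.22) + (1300.00)(13.33) + (-1017.88)(67.00) = 1387977.78 mm³
x_c = 962783.29 / 17209.11 = 55.95 mm
y_c = 1387977.78 / 17209.11 = 80.65 mm

x_c = 55.95 mm, y_c = 80.65 mm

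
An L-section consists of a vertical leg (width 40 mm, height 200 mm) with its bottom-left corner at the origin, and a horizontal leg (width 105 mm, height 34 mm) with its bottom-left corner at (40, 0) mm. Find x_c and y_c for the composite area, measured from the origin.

x_c = 42.37 mm, y_c = 74.39 mm

vertical leg: A = 40 × 200 = 8000.00, centroid at (20.00, 100.00).
horizontal leg: A = 105 × 34 = 3570.00, centroid at (92.50, 17.00).
ΣA = 11570.00 mm²
ΣAx_c = (8000.00)(20.00) + (3570.00)(92.50) = 490225.00 mm³
ΣAy_c = (8000.00)(100.00) + (3570.00)(17.00) = 860690.00 mm³
x_c = 490225.00 / 11570.00 = 42.37 mm
y_c = 860690.00 / 11570.00 = 74.39 mm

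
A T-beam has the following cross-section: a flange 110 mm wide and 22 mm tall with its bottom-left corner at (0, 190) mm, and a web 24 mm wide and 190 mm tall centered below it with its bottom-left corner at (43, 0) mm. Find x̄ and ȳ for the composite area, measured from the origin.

web: A = 24 × 190 = 4560.00, centroid at (55.00, 95.00).
flange: A = 110 × 22 = 2420.00, centroid at (55.00, 201.00).
ΣA = 6980.00 mm², ΣAx̄ = 383900.00 mm³, ΣAȳ = 919620.00 mm³.
x̄ = 383900.00/6980.00 = 55.00 mm; ȳ = 919620.00/6980.00 = 131.75 mm.

x̄ = 55.00 mm, ȳ = 131.75 mm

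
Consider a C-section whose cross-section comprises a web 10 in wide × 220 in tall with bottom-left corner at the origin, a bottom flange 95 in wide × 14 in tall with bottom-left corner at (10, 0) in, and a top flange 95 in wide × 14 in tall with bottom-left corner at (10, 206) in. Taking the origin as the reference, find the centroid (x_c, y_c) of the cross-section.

web: A = 10 × 220 = 2200.00, centroid at (5.00, 110.00).
bottom flange: A = 95 × 14 = 1330.00, centroid at (57.50, 7.00).
top flange: A = 95 × 14 = 1330.00, centroid at (57.50, 213.00).
ΣA = 4860.00 in²
ΣAx_c = (2200.00)(5.00) + (1330.00)(57.50) + (1330.00)(57.50) = 163950.00 in³
ΣAy_c = (2200.00)(110.00) + (1330.00)(7.00) + (1330.00)(213.00) = 534600.00 in³
x_c = 163950.00 / 4860.00 = 33.73 in
y_c = 534600.00 / 4860.00 = 110.00 in

x_c = 33.73 in, y_c = 110.00 in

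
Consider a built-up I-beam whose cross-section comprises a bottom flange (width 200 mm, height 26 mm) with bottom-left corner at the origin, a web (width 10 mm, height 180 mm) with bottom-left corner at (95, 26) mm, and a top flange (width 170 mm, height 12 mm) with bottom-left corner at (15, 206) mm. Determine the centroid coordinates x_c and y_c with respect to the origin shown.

bottom flange: A = 200 × 26 = 5200.00, centroid at (100.00, 13.00).
web: A = 10 × 180 = 1800.00, centroid at (100.00, 116.00).
top flange: A = 170 × 12 = 2040.00, centroid at (100.00, 212.00).
ΣA = 9040.00 mm², ΣAx_c = 904000.00 mm³, ΣAy_c = 708880.00 mm³.
x_c = 904000.00/9040.00 = 100.00 mm; y_c = 708880.00/9040.00 = 78.42 mm.

x_c = 100.00 mm, y_c = 78.42 mm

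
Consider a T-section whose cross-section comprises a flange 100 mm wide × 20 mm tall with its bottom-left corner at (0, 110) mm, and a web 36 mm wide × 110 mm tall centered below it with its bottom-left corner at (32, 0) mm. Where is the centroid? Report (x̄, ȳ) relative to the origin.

Part | A | x̄ᵢ | ȳᵢ | A·x̄ᵢ | A·ȳᵢ
web | 3960.00 | 50.00 | 55.00 | 198000.00 | 217800.00
flange | 2000.00 | 50.00 | 120.00 | 100000.00 | 240000.00
Σ | 5960.00 |  |  | 298000.00 | 457800.00
x̄ = 298000.00 / 5960.00 = 50.00 mm
ȳ = 457800.00 / 5960.00 = 76.81 mm

x̄ = 50.00 mm, ȳ = 76.81 mm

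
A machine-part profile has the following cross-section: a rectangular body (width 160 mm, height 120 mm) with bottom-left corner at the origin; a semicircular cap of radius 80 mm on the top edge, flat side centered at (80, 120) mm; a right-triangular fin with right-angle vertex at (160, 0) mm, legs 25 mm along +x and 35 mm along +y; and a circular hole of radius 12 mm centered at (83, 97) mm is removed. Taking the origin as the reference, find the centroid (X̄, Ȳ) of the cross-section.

rectangular body: A = 160 × 120 = 19200.00, centroid at (80.00, 60.00).
semicircular top: A = ½π·80² = 10053.10, centroid at (80.00, 153.95).
triangular fin: A = ½·25·35 = 437.50, centroid at (168.33, 11.67).
hole: A = −π·12² = -452.39, centroid at (83.00, 97.00).
ΣA = 29238.21 mm²
ΣAX̄ = (19200.00)(80.00) + (10053.10)(80.00) + (437.50)(168.33) + (-452.39)(83.00) = 2376345.24 mm³
ΣAȲ = (19200.00)(60.00) + (10053.10)(153.95) + (437.50)(11.67) + (-452.39)(97.00) = 2660927.31 mm³
X̄ = 2376345.24 / 29238.21 = 81.28 mm
Ȳ = 2660927.31 / 29238.21 = 91.01 mm

X̄ = 81.28 mm, Ȳ = 91.01 mm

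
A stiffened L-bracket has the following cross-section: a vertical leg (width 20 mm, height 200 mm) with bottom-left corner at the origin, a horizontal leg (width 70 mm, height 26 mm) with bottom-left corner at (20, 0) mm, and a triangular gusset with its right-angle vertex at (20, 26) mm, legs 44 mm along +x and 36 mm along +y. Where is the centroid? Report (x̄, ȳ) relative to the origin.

Part | A | x̄ᵢ | ȳᵢ | A·x̄ᵢ | A·ȳᵢ
vertical leg | 4000.00 | 10.00 | 100.00 | 40000.00 | 400000.00
horizontal leg | 1820.00 | 55.00 | 13.00 | 100100.00 | 23660.00
gusset | 792.00 | 34.67 | 38.00 | 27456.00 | 30096.00
Σ | 6612.00 |  |  | 167556.00 | 453756.00
x̄ = 167556.00 / 6612.00 = 25.34 mm
ȳ = 453756.00 / 6612.00 = 68.63 mm

x̄ = 25.34 mm, ȳ = 68.63 mm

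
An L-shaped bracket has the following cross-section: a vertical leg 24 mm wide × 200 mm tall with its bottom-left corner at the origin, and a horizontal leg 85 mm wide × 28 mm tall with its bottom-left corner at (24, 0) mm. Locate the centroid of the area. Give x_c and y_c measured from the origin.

x_c = 30.07 mm, y_c = 71.49 mm

Part | A | x̄ᵢ | ȳᵢ | A·x̄ᵢ | A·ȳᵢ
vertical leg | 4800.00 | 12.00 | 100.00 | 57600.00 | 480000.00
horizontal leg | 2380.00 | 66.50 | 14.00 | 158270.00 | 33320.00
Σ | 7180.00 |  |  | 215870.00 | 513320.00
x_c = 215870.00 / 7180.00 = 30.07 mm
y_c = 513320.00 / 7180.00 = 71.49 mm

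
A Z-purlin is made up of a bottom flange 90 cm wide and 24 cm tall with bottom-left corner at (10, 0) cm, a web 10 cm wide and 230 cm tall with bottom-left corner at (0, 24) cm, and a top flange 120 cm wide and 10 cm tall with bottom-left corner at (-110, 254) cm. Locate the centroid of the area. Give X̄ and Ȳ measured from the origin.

bottom flange: A = 90 × 24 = 2160.00, centroid at (55.00, 12.00).
web: A = 10 × 230 = 2300.00, centroid at (5.00, 139.00).
top flange: A = 120 × 10 = 1200.00, centroid at (-50.00, 259.00).
ΣA = 5660.00 cm²
ΣAX̄ = (2160.00)(55.00) + (2300.00)(5.00) + (1200.00)(-50.00) = 70300.00 cm³
ΣAȲ = (2160.00)(12.00) + (2300.00)(139.00) + (1200.00)(259.00) = 656420.00 cm³
X̄ = 70300.00 / 5660.00 = 12.42 cm
Ȳ = 656420.00 / 5660.00 = 115.98 cm

X̄ = 12.42 cm, Ȳ = 115.98 cm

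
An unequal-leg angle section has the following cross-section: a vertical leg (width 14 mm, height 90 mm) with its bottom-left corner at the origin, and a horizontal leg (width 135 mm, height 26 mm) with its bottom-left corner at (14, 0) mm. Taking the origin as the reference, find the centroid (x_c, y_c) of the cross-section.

vertical leg: A = 14 × 90 = 1260.00, centroid at (7.00, 45.00).
horizontal leg: A = 135 × 26 = 3510.00, centroid at (81.50, 13.00).
ΣA = 4770.00 mm²
ΣAx_c = (1260.00)(7.00) + (3510.00)(81.50) = 294885.00 mm³
ΣAy_c = (1260.00)(45.00) + (3510.00)(13.00) = 102330.00 mm³
x_c = 294885.00 / 4770.00 = 61.82 mm
y_c = 102330.00 / 4770.00 = 21.45 mm

x_c = 61.82 mm, y_c = 21.45 mm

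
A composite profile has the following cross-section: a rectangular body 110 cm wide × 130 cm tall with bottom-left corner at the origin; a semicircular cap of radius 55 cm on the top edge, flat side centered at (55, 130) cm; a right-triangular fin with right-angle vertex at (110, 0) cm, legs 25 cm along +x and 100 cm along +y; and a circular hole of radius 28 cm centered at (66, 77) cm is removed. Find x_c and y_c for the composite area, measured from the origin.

x_c = 57.92 cm, y_c = 84.66 cm

Part | A | x̄ᵢ | ȳᵢ | A·x̄ᵢ | A·ȳᵢ
rectangular body | 14300.00 | 55.00 | 65.00 | 786500.00 | 929500.00
semicircular top | 4751.66 | 55.00 | 153.34 | 261341.24 | 728632.32
triangular fin | 1250.00 | 118.33 | 33.33 | 147916.67 | 41666.67
hole | -2463.01 | 66.00 | 77.00 | -162558.57 | -189651.67
Σ | 17838.65 |  |  | 1033199.34 | 1510147.32
x_c = 1033199.34 / 17838.65 = 57.92 cm
y_c = 1510147.32 / 17838.65 = 84.66 cm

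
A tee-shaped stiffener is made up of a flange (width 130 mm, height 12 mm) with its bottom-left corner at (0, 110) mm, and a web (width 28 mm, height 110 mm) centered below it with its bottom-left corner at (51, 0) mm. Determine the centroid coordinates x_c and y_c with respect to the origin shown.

web: A = 28 × 110 = 3080.00, centroid at (65.00, 55.00).
flange: A = 130 × 12 = 1560.00, centroid at (65.00, 116.00).
ΣA = 4640.00 mm², ΣAx_c = 301600.00 mm³, ΣAy_c = 350360.00 mm³.
x_c = 301600.00/4640.00 = 65.00 mm; y_c = 350360.00/4640.00 = 75.51 mm.

x_c = 65.00 mm, y_c = 75.51 mm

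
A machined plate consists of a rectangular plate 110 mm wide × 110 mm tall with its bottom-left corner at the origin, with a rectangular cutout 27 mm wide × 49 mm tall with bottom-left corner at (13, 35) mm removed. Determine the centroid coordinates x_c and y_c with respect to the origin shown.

x_c = 58.50 mm, y_c = 54.45 mm

plate: A = 110 × 110 = 12100.00, centroid at (55.00, 55.00).
hole: A = −(27 × 49) = -1323.00, centroid at (26.50, 59.50).
ΣA = 10777.00 mm², ΣAx_c = 630440.50 mm³, ΣAy_c = 586781.50 mm³.
x_c = 630440.50/10777.00 = 58.50 mm; y_c = 586781.50/10777.00 = 54.45 mm.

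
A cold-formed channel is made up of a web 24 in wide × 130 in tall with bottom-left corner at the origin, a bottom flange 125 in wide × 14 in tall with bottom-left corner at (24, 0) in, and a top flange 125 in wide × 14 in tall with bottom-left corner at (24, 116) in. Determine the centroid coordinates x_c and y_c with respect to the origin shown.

x_c = 51.39 in, y_c = 65.00 in

Part | A | x̄ᵢ | ȳᵢ | A·x̄ᵢ | A·ȳᵢ
web | 3120.00 | 12.00 | 65.00 | 37440.00 | 202800.00
bottom flange | 1750.00 | 86.50 | 7.00 | 151375.00 | 12250.00
top flange | 1750.00 | 86.50 | 123.00 | 151375.00 | 215250.00
Σ | 6620.00 |  |  | 340190.00 | 430300.00
x_c = 340190.00 / 6620.00 = 51.39 in
y_c = 430300.00 / 6620.00 = 65.00 in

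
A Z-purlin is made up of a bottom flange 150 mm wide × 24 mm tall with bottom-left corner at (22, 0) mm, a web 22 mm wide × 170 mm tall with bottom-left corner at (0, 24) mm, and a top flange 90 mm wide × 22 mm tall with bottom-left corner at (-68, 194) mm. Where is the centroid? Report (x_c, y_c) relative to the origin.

x_c = 37.00 mm, y_c = 91.93 mm

bottom flange: A = 150 × 24 = 3600.00, centroid at (97.00, 12.00).
web: A = 22 × 170 = 3740.00, centroid at (11.00, 109.00).
top flange: A = 90 × 22 = 1980.00, centroid at (-23.00, 205.00).
ΣA = 9320.00 mm², ΣAx_c = 344800.00 mm³, ΣAy_c = 856760.00 mm³.
x_c = 344800.00/9320.00 = 37.00 mm; y_c = 856760.00/9320.00 = 91.93 mm.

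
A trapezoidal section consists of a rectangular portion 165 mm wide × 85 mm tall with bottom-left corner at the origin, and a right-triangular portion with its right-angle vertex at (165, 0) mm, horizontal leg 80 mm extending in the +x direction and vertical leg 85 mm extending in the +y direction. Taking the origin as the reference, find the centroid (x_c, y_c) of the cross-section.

Part | A | x̄ᵢ | ȳᵢ | A·x̄ᵢ | A·ȳᵢ
rectangular portion | 14025.00 | 82.50 | 42.50 | 1157062.50 | 596062.50
triangular portion | 3400.00 | 191.67 | 28.33 | 651666.67 | 96333.33
Σ | 17425.00 |  |  | 1808729.17 | 692395.83
x_c = 1808729.17 / 17425.00 = 103.80 mm
y_c = 692395.83 / 17425.00 = 39.74 mm

x_c = 103.80 mm, y_c = 39.74 mm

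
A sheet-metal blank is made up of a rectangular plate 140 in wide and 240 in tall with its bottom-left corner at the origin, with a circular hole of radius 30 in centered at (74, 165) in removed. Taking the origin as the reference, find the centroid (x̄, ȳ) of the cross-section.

x̄ = 69.63 in, ȳ = 115.87 in

plate: A = 140 × 240 = 33600.00, centroid at (70.00, 120.00).
hole: A = −π·30² = -2827.43, centroid at (74.00, 165.00).
ΣA = 30772.57 in²
ΣAx̄ = (33600.00)(70.00) + (-2827.43)(74.00) = 2142769.93 in³
ΣAȳ = (33600.00)(120.00) + (-2827.43)(165.00) = 3565473.49 in³
x̄ = 2142769.93 / 30772.57 = 69.63 in
ȳ = 3565473.49 / 30772.57 = 115.87 in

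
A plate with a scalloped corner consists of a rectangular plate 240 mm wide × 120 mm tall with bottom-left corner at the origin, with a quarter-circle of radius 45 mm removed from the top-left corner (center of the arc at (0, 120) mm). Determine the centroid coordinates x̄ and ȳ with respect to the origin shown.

x̄ = 125.90 mm, ȳ = 57.61 mm

plate: A = 240 × 120 = 28800.00, centroid at (120.00, 60.00).
removed quarter-circle: A = −¼π·45² = -1590.43, centroid at (19.10, 100.90).
ΣA = 27209.57 mm², ΣAx̄ = 3425625.00 mm³, ΣAȳ = 1567523.25 mm³.
x̄ = 3425625.00/27209.57 = 125.90 mm; ȳ = 1567523.25/27209.57 = 57.61 mm.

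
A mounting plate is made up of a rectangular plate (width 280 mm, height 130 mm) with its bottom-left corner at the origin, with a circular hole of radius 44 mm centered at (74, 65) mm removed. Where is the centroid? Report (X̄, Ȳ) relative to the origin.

plate: A = 280 × 130 = 36400.00, centroid at (140.00, 65.00).
hole: A = −π·44² = -6082.12, centroid at (74.00, 65.00).
ΣA = 30317.88 mm²
ΣAX̄ = (36400.00)(140.00) + (-6082.12)(74.00) = 4645922.87 mm³
ΣAȲ = (36400.00)(65.00) + (-6082.12)(65.00) = 1970661.98 mm³
X̄ = 4645922.87 / 30317.88 = 153.24 mm
Ȳ = 1970661.98 / 30317.88 = 65.00 mm

X̄ = 153.24 mm, Ȳ = 65.00 mm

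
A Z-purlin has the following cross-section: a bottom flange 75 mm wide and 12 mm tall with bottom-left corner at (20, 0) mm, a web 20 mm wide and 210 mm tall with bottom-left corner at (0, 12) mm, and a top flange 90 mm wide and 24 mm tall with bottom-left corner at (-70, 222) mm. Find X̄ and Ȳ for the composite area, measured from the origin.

X̄ = 5.48 mm, Ȳ = 138.05 mm

Part | A | x̄ᵢ | ȳᵢ | A·x̄ᵢ | A·ȳᵢ
bottom flange | 900.00 | 57.50 | 6.00 | 51750.00 | 5400.00
web | 4200.00 | 10.00 | 117.00 | 42000.00 | 491400.00
top flange | 2160.00 | -25.00 | 234.00 | -54000.00 | 505440.00
Σ | 7260.00 |  |  | 39750.00 | 1002240.00
X̄ = 39750.00 / 7260.00 = 5.48 mm
Ȳ = 1002240.00 / 7260.00 = 138.05 mm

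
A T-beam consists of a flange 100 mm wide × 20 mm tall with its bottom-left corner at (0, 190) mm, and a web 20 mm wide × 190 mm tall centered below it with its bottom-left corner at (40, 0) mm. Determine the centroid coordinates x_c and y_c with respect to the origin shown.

x_c = 50.00 mm, y_c = 131.21 mm

Part | A | x̄ᵢ | ȳᵢ | A·x̄ᵢ | A·ȳᵢ
web | 3800.00 | 50.00 | 95.00 | 190000.00 | 361000.00
flange | 2000.00 | 50.00 | 200.00 | 100000.00 | 400000.00
Σ | 5800.00 |  |  | 290000.00 | 761000.00
x_c = 290000.00 / 5800.00 = 50.00 mm
y_c = 761000.00 / 5800.00 = 131.21 mm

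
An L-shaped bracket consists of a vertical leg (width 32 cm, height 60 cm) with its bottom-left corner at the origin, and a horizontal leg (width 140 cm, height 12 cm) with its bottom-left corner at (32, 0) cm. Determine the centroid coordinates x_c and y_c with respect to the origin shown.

vertical leg: A = 32 × 60 = 1920.00, centroid at (16.00, 30.00).
horizontal leg: A = 140 × 12 = 1680.00, centroid at (102.00, 6.00).
ΣA = 3600.00 cm², ΣAx_c = 202080.00 cm³, ΣAy_c = 67680.00 cm³.
x_c = 202080.00/3600.00 = 56.13 cm; y_c = 67680.00/3600.00 = 18.80 cm.

x_c = 56.13 cm, y_c = 18.80 cm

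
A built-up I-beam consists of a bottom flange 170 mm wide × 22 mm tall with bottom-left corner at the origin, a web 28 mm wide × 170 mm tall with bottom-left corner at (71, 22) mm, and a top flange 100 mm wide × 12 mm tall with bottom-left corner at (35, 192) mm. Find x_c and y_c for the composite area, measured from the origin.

Part | A | x̄ᵢ | ȳᵢ | A·x̄ᵢ | A·ȳᵢ
bottom flange | 3740.00 | 85.00 | 11.00 | 317900.00 | 41140.00
web | 4760.00 | 85.00 | 107.00 | 404600.00 | 509320.00
top flange | 1200.00 | 85.00 | 198.00 | 102000.00 | 237600.00
Σ | 9700.00 |  |  | 824500.00 | 788060.00
x_c = 824500.00 / 9700.00 = 85.00 mm
y_c = 788060.00 / 9700.00 = 81.24 mm

x_c = 85.00 mm, y_c = 81.24 mm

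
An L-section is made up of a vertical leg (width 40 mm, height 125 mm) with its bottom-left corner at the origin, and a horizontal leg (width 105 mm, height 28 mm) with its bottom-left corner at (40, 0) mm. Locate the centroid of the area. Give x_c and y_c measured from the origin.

x_c = 46.85 mm, y_c = 44.54 mm

vertical leg: A = 40 × 125 = 5000.00, centroid at (20.00, 62.50).
horizontal leg: A = 105 × 28 = 2940.00, centroid at (92.50, 14.00).
ΣA = 7940.00 mm²
ΣAx_c = (5000.00)(20.00) + (2940.00)(92.50) = 371950.00 mm³
ΣAy_c = (5000.00)(62.50) + (2940.00)(14.00) = 353660.00 mm³
x_c = 371950.00 / 7940.00 = 46.85 mm
y_c = 353660.00 / 7940.00 = 44.54 mm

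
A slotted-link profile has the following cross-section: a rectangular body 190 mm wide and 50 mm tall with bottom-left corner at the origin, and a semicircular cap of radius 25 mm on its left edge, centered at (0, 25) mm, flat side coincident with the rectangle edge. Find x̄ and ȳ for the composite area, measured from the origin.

rectangular body: A = 190 × 50 = 9500.00, centroid at (95.00, 25.00).
semicircular end: A = ½π·25² = 981.75, centroid at (-10.61, 25.00).
ΣA = 10481.75 mm²
ΣAx̄ = (9500.00)(95.00) + (981.75)(-10.61) = 892083.33 mm³
ΣAȳ = (9500.00)(25.00) + (981.75)(25.00) = 262043.69 mm³
x̄ = 892083.33 / 10481.75 = 85.11 mm
ȳ = 262043.69 / 10481.75 = 25.00 mm

x̄ = 85.11 mm, ȳ = 25.00 mm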